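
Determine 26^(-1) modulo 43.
26^(-1) ≡ 5 (mod 43). Verification: 26 × 5 = 130 ≡ 1 (mod 43)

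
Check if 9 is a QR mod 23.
By Euler's criterion: 9^{11} ≡ 1 (mod 23). Since this equals 1, 9 is a QR.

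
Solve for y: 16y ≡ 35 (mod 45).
5

Since gcd(16, 45) = 1 divides 35, a solution exists.
Multiply both sides by the inverse of 16 mod 45:
  16^(-1) mod 45 = 31
  x ≡ 31 × 35 ≡ 1085 ≡ 5 (mod 45)
Verification: 16 × 5 = 80 = 1 × 45 + 35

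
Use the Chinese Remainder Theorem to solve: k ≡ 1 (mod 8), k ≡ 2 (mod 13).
M = 8 × 13 = 104. M₁ = 13, y₁ ≡ 5 (mod 8). M₂ = 8, y₂ ≡ 5 (mod 13). k = 1×13×5 + 2×8×5 ≡ 41 (mod 104)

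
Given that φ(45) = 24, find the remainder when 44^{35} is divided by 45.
By Euler: 44^{24} ≡ 1 (mod 45) since gcd(44, 45) = 1. 35 = 1×24 + 11. So 44^{35} ≡ 44^{11} ≡ 44 (mod 45)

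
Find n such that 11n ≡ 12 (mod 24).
12

Since gcd(11, 24) = 1 divides 12, a solution exists.
Multiply both sides by the inverse of 11 mod 24:
  11^(-1) mod 24 = 11
  x ≡ 11 × 12 ≡ 132 ≡ 12 (mod 24)
Verification: 11 × 12 = 132 = 5 × 24 + 12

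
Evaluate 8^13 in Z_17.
Using repeated squaring. 13 = 8 + 4 + 1 (binary 1101). Repeated squaring mod 17: 8^1 ≡ 8; 8^2 ≡ 8² = 64 ≡ 13; 8^4 ≡ 13² = 169 ≡ 16; 8^8 ≡ 16² = 256 ≡ 1. Multiply: 8^13 = 8^8 × 8^4 × 8^1 ≡ 1 × 16 × 8 (mod 17): 1 × 16 = 16 ≡ 16; 16 × 8 = 128 ≡ 9. So 8^13 ≡ 9 (mod 17).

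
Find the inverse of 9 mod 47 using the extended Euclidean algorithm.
Extended GCD: 9(21) + 47(-4) = 1. So 9^(-1) ≡ 21 ≡ 21 (mod 47). Verify: 9 × 21 = 189 ≡ 1 (mod 47)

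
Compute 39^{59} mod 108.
27

Using successive squaring:
Binary expansion of 59: 111011
Powers of 39 mod 108 (each is the square of the previous):
  39^1 ≡ 39 (mod 108)
  39^2 ≡ 39² = 1521 ≡ 9 (mod 108)
  39^4 ≡ 9² = 81 ≡ 81 (mod 108)
  39^8 ≡ 81² = 6561 ≡ 81 (mod 108)
  39^16 ≡ 81² = 6561 ≡ 81 (mod 108)
  39^32 ≡ 81² = 6561 ≡ 81 (mod 108)
59 = 32 + 16 + 8 + 2 + 1, so 39^59 = 39^32 × 39^16 × 39^8 × 39^2 × 39^1 ≡ 81 × 81 × 81 × 9 × 39 (mod 108)
Multiplying step by step:
  81 × 81 = 6561 ≡ 81 (mod 108)
  81 × 81 = 6561 ≡ 81 (mod 108)
  81 × 9 = 729 ≡ 81 (mod 108)
  81 × 39 = 3159 ≡ 27 (mod 108)
Result: 39^59 ≡ 27 (mod 108)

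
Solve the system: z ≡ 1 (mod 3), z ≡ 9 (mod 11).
M = 3 × 11 = 33. M₁ = 11, y₁ ≡ 2 (mod 3). M₂ = 3, y₂ ≡ 4 (mod 11). z = 1×11×2 + 9×3×4 ≡ 31 (mod 33)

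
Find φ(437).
396

Prime factorization: 437 = 19 × 23
Using the formula φ(n) = n × Π(1 - 1/p) for each prime factor p:
φ(437) = 437 × (1 - 1/19) × (1 - 1/23)
φ(437) = 396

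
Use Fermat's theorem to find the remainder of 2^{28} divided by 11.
3

By Fermat's Little Theorem, a^(p-1) ≡ 1 (mod p) for prime p and gcd(a, p) = 1
Here p = 11, so 2^10 ≡ 1 (mod 11)
We can reduce the exponent: 28 mod 10 = 8
So 2^28 ≡ 2^8 (mod 11)
Computing: 2^8 mod 11 = 3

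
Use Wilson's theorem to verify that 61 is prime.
(60)! mod 61 = 60. Since this equals -1 (mod 61), Wilson confirms 61 is prime.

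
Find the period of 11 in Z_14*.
Powers of 11 mod 14: 11^1≡11, 11^2≡9, 11^3≡1. Order = 3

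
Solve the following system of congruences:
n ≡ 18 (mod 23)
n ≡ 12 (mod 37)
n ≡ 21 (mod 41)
21546

Using the Chinese Remainder Theorem:
M = product of moduli = 34891
For equation 1: M_1 = 1517, 1517 ≡ 22 (mod 23), inverse of 1517 mod 23 is 22 (check: 22 × 22 = 484 ≡ 1 (mod 23))
For equation 2: M_2 = 943, 943 ≡ 18 (mod 37), inverse of 943 mod 37 is 35 (check: 18 × 35 = 630 ≡ 1 (mod 37))
For equation 3: M_3 = 851, 851 ≡ 31 (mod 41), inverse of 851 mod 41 is 4 (check: 31 × 4 = 124 ≡ 1 (mod 41))
Combine: n ≡ Σ r_i×M_i×(M_i⁻¹ mod m_i) = 18×1517×22 + 12×943×35 + 21×851×4 = 600732 + 396060 + 71484 = 1068276
1068276 mod 34891 = 21546
n ≡ 21546 (mod 34891)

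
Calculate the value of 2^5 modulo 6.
5 = 4 + 1 (binary 101). Repeated squaring mod 6: 2^1 ≡ 2; 2^2 ≡ 2² = 4 ≡ 4; 2^4 ≡ 4² = 16 ≡ 4. Multiply: 2^5 = 2^4 × 2^1 ≡ 4 × 2 (mod 6): 4 × 2 = 8 ≡ 2. So 2^5 ≡ 2 (mod 6).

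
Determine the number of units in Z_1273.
1188

Prime factorization: 1273 = 19 × 67
Using the formula φ(n) = n × Π(1 - 1/p) for each prime factor p:
φ(1273) = 1273 × (1 - 1/19) × (1 - 1/67)
φ(1273) = 1188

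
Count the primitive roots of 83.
40

The number of primitive roots modulo p is φ(p-1) = φ(82)
φ(82) = 40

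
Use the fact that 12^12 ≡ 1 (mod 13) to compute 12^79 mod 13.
By Fermat: 12^{12} ≡ 1 (mod 13). 79 = 6×12 + 7. So 12^{79} ≡ 12^{7} ≡ 12 (mod 13)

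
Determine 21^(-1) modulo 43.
21^(-1) ≡ 41 (mod 43). Verification: 21 × 41 = 861 ≡ 1 (mod 43)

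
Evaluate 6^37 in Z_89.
Using repeated squaring. 37 = 32 + 4 + 1 (binary 100101). Repeated squaring mod 89: 6^1 ≡ 6; 6^2 ≡ 6² = 36 ≡ 36; 6^4 ≡ 36² = 1296 ≡ 50; 6^8 ≡ 50² = 2500 ≡ 8; 6^16 ≡ 8² = 64 ≡ 64; 6^32 ≡ 64² = 4096 ≡ 2. Multiply: 6^37 = 6^32 × 6^4 × 6^1 ≡ 2 × 50 × 6 (mod 89): 2 × 50 = 100 ≡ 11; 11 × 6 = 66 ≡ 66. So 6^37 ≡ 66 (mod 89).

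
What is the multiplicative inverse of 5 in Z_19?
4

Using Extended Euclidean Algorithm:
gcd(5, 19) = 1
Bezout coefficients: 5 × 4 + 19 × -1 = 1
So 5 × 4 ≡ 1 (mod 19)
The inverse is 4 mod 19 = 4
Verification: 5 × 4 = 20 = 1 × 19 + 1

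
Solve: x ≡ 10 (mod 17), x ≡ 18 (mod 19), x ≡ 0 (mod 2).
M = 17 × 19 × 2 = 646. M₁ = 38, y₁ ≡ 13 (mod 17). M₂ = 34, y₂ ≡ 14 (mod 19). M₃ = 323, y₃ ≡ 1 (mod 2). x = 10×38×13 + 18×34×14 + 0×323×1 ≡ 588 (mod 646)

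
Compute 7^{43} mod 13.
6

Using successive squaring:
Binary expansion of 43: 101011
Powers of 7 mod 13 (each is the square of the previous):
  7^1 ≡ 7 (mod 13)
  7^2 ≡ 7² = 49 ≡ 10 (mod 13)
  7^4 ≡ 10² = 100 ≡ 9 (mod 13)
  7^8 ≡ 9² = 81 ≡ 3 (mod 13)
  7^16 ≡ 3² = 9 ≡ 9 (mod 13)
  7^32 ≡ 9² = 81 ≡ 3 (mod 13)
43 = 32 + 8 + 2 + 1, so 7^43 = 7^32 × 7^8 × 7^2 × 7^1 ≡ 3 × 3 × 10 × 7 (mod 13)
Multiplying step by step:
  3 × 3 = 9 ≡ 9 (mod 13)
  9 × 10 = 90 ≡ 12 (mod 13)
  12 × 7 = 84 ≡ 6 (mod 13)
Result: 7^43 ≡ 6 (mod 13)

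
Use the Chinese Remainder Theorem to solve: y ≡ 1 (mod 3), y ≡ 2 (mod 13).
28

Using the Chinese Remainder Theorem:
M = product of moduli = 39
For equation 1: M_1 = 13, 13 ≡ 1 (mod 3), inverse of 13 mod 3 is 1 (check: 1 × 1 = 1 ≡ 1 (mod 3))
For equation 2: M_2 = 3, 3 ≡ 3 (mod 13), inverse of 3 mod 13 is 9 (check: 3 × 9 = 27 ≡ 1 (mod 13))
Combine: y ≡ Σ r_i×M_i×(M_i⁻¹ mod m_i) = 1×13×1 + 2×3×9 = 13 + 54 = 67
67 mod 39 = 28
y ≡ 28 (mod 39)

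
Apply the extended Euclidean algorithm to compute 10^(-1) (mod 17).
Extended GCD: 10(-5) + 17(3) = 1. So 10^(-1) ≡ 12 ≡ 12 (mod 17). Verify: 10 × 12 = 120 ≡ 1 (mod 17)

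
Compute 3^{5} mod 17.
5

Using successive squaring:
Binary expansion of 5: 101
Powers of 3 mod 17 (each is the square of the previous):
  3^1 ≡ 3 (mod 17)
  3^2 ≡ 3² = 9 ≡ 9 (mod 17)
  3^4 ≡ 9² = 81 ≡ 13 (mod 17)
5 = 4 + 1, so 3^5 = 3^4 × 3^1 ≡ 13 × 3 (mod 17)
Multiplying step by step:
  13 × 3 = 39 ≡ 5 (mod 17)
Result: 3^5 ≡ 5 (mod 17)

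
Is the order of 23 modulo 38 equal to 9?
Yes, ord_38(23) = 9.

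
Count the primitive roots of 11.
4

The number of primitive roots modulo p is φ(p-1) = φ(10)
φ(10) = 4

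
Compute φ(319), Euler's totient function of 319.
280

Prime factorization: 319 = 11 × 29
Using the formula φ(n) = n × Π(1 - 1/p) for each prime factor p:
φ(319) = 319 × (1 - 1/11) × (1 - 1/29)
φ(319) = 280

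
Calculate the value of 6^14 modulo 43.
Using repeated squaring. 14 = 8 + 4 + 2 (binary 1110). Repeated squaring mod 43: 6^1 ≡ 6; 6^2 ≡ 6² = 36 ≡ 36; 6^4 ≡ 36² = 1296 ≡ 6; 6^8 ≡ 6² = 36 ≡ 36. Multiply: 6^14 = 6^8 × 6^4 × 6^2 ≡ 36 × 6 × 36 (mod 43): 36 × 6 = 216 ≡ 1; 1 × 36 = 36 ≡ 36. So 6^14 ≡ 36 (mod 43).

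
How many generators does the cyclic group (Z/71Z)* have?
24

The number of primitive roots modulo p is φ(p-1) = φ(70)
φ(70) = 24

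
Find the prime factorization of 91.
7 × 13

Divide by primes starting from smallest:
91 ÷ 7 = 13
13 ÷ 13 = 1

91 = 7 × 13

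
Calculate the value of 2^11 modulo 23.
Using repeated squaring. 11 = 8 + 2 + 1 (binary 1011). Repeated squaring mod 23: 2^1 ≡ 2; 2^2 ≡ 2² = 4 ≡ 4; 2^4 ≡ 4² = 16 ≡ 16; 2^8 ≡ 16² = 256 ≡ 3. Multiply: 2^11 = 2^8 × 2^2 × 2^1 ≡ 3 × 4 × 2 (mod 23): 3 × 4 = 12 ≡ 12; 12 × 2 = 24 ≡ 1. So 2^11 ≡ 1 (mod 23).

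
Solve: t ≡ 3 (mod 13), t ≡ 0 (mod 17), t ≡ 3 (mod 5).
M = 13 × 17 × 5 = 1105. M₁ = 85, y₁ ≡ 2 (mod 13). M₂ = 65, y₂ ≡ 11 (mod 17). M₃ = 221, y₃ ≡ 1 (mod 5). t = 3×85×2 + 0×65×11 + 3×221×1 ≡ 68 (mod 1105)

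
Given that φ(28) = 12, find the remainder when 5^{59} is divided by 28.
By Euler: 5^{12} ≡ 1 (mod 28) since gcd(5, 28) = 1. 59 = 4×12 + 11. So 5^{59} ≡ 5^{11} ≡ 17 (mod 28)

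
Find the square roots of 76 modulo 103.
The square roots of 76 mod 103 are 30 and 73. Verify: 30² = 900 ≡ 76 (mod 103)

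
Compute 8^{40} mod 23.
12

Using successive squaring:
Binary expansion of 40: 101000
Powers of 8 mod 23 (each is the square of the previous):
  8^1 ≡ 8 (mod 23)
  8^2 ≡ 8² = 64 ≡ 18 (mod 23)
  8^4 ≡ 18² = 324 ≡ 2 (mod 23)
  8^8 ≡ 2² = 4 ≡ 4 (mod 23)
  8^16 ≡ 4² = 16 ≡ 16 (mod 23)
  8^32 ≡ 16² = 256 ≡ 3 (mod 23)
40 = 32 + 8, so 8^40 = 8^32 × 8^8 ≡ 3 × 4 (mod 23)
Multiplying step by step:
  3 × 4 = 12 ≡ 12 (mod 23)
Result: 8^40 ≡ 12 (mod 23)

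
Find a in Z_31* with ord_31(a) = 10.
15 has order 10 mod 31 since 15^{10} ≡ 1 (mod 31) and no smaller power works.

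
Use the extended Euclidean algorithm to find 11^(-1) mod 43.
Extended GCD: 11(4) + 43(-1) = 1. So 11^(-1) ≡ 4 ≡ 4 (mod 43). Verify: 11 × 4 = 44 ≡ 1 (mod 43)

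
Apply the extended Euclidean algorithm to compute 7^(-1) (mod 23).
Extended GCD: 7(10) + 23(-3) = 1. So 7^(-1) ≡ 10 ≡ 10 (mod 23). Verify: 7 × 10 = 70 ≡ 1 (mod 23)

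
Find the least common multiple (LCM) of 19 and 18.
342

First find GCD(19, 18) using the Euclidean algorithm:
19 = 1 × 18 + 1
18 = 18 × 1 + 0
GCD(19, 18) = 1

LCM formula: LCM(a, b) = (a × b) / GCD(a, b)
LCM(19, 18) = (19 × 18) / 1
LCM(19, 18) = 342 / 1
LCM(19, 18) = 342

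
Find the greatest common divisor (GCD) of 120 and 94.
2

Using the Euclidean algorithm:
120 = 1 × 94 + 26
94 = 3 × 26 + 16
26 = 1 × 16 + 10
16 = 1 × 10 + 6
10 = 1 × 6 + 4
6 = 1 × 4 + 2
4 = 2 × 2 + 0

GCD(120, 94) = 2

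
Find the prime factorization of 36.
2^2 × 3^2

Divide by primes starting from smallest:
36 ÷ 2 = 18
18 ÷ 2 = 9
9 ÷ 3 = 3
3 ÷ 3 = 1

36 = 2^2 × 3^2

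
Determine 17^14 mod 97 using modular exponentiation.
Using repeated squaring. 14 = 8 + 4 + 2 (binary 1110). Repeated squaring mod 97: 17^1 ≡ 17; 17^2 ≡ 17² = 289 ≡ 95; 17^4 ≡ 95² = 9025 ≡ 4; 17^8 ≡ 4² = 16 ≡ 16. Multiply: 17^14 = 17^8 × 17^4 × 17^2 ≡ 16 × 4 × 95 (mod 97): 16 × 4 = 64 ≡ 64; 64 × 95 = 6080 ≡ 66. So 17^14 ≡ 66 (mod 97).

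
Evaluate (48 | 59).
(48/59) = 48^{29} mod 59 = 1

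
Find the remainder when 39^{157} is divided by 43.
By Fermat: 39^{42} ≡ 1 (mod 43). 157 = 3×42 + 31. So 39^{157} ≡ 39^{31} ≡ 22 (mod 43)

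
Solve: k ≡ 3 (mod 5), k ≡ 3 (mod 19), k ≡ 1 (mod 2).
M = 5 × 19 × 2 = 190. M₁ = 38, y₁ ≡ 2 (mod 5). M₂ = 10, y₂ ≡ 2 (mod 19). M₃ = 95, y₃ ≡ 1 (mod 2). k = 3×38×2 + 3×10×2 + 1×95×1 ≡ 3 (mod 190)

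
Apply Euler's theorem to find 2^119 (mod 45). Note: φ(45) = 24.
By Euler: 2^{24} ≡ 1 (mod 45) since gcd(2, 45) = 1. 119 = 4×24 + 23. So 2^{119} ≡ 2^{23} ≡ 23 (mod 45)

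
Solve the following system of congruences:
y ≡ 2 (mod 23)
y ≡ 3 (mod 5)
48

Using the Chinese Remainder Theorem:
M = product of moduli = 115
For equation 1: M_1 = 5, 5 ≡ 5 (mod 23), inverse of 5 mod 23 is 14 (check: 5 × 14 = 70 ≡ 1 (mod 23))
For equation 2: M_2 = 23, 23 ≡ 3 (mod 5), inverse of 23 mod 5 is 2 (check: 3 × 2 = 6 ≡ 1 (mod 5))
Combine: y ≡ Σ r_i×M_i×(M_i⁻¹ mod m_i) = 2×5×14 + 3×23×2 = 140 + 138 = 278
278 mod 115 = 48
y ≡ 48 (mod 115)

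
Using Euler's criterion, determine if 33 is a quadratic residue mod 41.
By Euler's criterion: 33^{20} ≡ 1 (mod 41). Since this equals 1, 33 is a QR.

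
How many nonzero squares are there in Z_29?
For prime 29, there are (p-1)/2 = (29-1)/2 = 14 quadratic residues (excluding 0).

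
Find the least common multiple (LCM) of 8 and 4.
8

First find GCD(8, 4) using the Euclidean algorithm:
8 = 2 × 4 + 0
GCD(8, 4) = 4

LCM formula: LCM(a, b) = (a × b) / GCD(a, b)
LCM(8, 4) = (8 × 4) / 4
LCM(8, 4) = 32 / 4
LCM(8, 4) = 8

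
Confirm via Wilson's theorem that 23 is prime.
(22)! mod 23 = 22. Since this equals -1 (mod 23), Wilson confirms 23 is prime.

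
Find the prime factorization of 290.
2 × 5 × 29

Divide by primes starting from smallest:
290 ÷ 2 = 145
145 ÷ 5 = 29
29 ÷ 29 = 1

290 = 2 × 5 × 29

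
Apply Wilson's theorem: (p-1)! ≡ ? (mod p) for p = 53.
By Wilson's theorem, (52)! ≡ -1 ≡ 52 (mod 53)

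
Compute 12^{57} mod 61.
58

Using successive squaring:
Binary expansion of 57: 111001
Powers of 12 mod 61 (each is the square of the previous):
  12^1 ≡ 12 (mod 61)
  12^2 ≡ 12² = 144 ≡ 22 (mod 61)
  12^4 ≡ 22² = 484 ≡ 57 (mod 61)
  12^8 ≡ 57² = 3249 ≡ 16 (mod 61)
  12^16 ≡ 16² = 256 ≡ 12 (mod 61)
  12^32 ≡ 12² = 144 ≡ 22 (mod 61)
57 = 32 + 16 + 8 + 1, so 12^57 = 12^32 × 12^16 × 12^8 × 12^1 ≡ 22 × 12 × 16 × 12 (mod 61)
Multiplying step by step:
  22 × 12 = 264 ≡ 20 (mod 61)
  20 × 16 = 320 ≡ 15 (mod 61)
  15 × 12 = 180 ≡ 58 (mod 61)
Result: 12^57 ≡ 58 (mod 61)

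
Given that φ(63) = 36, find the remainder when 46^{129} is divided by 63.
By Euler: 46^{36} ≡ 1 (mod 63) since gcd(46, 63) = 1. 129 = 3×36 + 21. So 46^{129} ≡ 46^{21} ≡ 1 (mod 63)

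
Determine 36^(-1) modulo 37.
36^(-1) ≡ 36 (mod 37). Verification: 36 × 36 = 1296 ≡ 1 (mod 37)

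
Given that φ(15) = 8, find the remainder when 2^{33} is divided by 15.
By Euler: 2^{8} ≡ 1 (mod 15) since gcd(2, 15) = 1. 33 = 4×8 + 1. So 2^{33} ≡ 2^{1} ≡ 2 (mod 15)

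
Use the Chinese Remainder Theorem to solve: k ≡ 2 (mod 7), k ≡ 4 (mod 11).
M = 7 × 11 = 77. M₁ = 11, y₁ ≡ 2 (mod 7). M₂ = 7, y₂ ≡ 8 (mod 11). k = 2×11×2 + 4×7×8 ≡ 37 (mod 77)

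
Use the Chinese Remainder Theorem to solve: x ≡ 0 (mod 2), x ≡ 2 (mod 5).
2

Using the Chinese Remainder Theorem:
M = product of moduli = 10
For equation 1: M_1 = 5, 5 ≡ 1 (mod 2), inverse of 5 mod 2 is 1 (check: 1 × 1 = 1 ≡ 1 (mod 2))
For equation 2: M_2 = 2, 2 ≡ 2 (mod 5), inverse of 2 mod 5 is 3 (check: 2 × 3 = 6 ≡ 1 (mod 5))
Combine: x ≡ Σ r_i×M_i×(M_i⁻¹ mod m_i) = 0×5×1 + 2×2×3 = 0 + 12 = 12
12 mod 10 = 2
x ≡ 2 (mod 10)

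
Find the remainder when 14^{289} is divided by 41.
By Fermat: 14^{40} ≡ 1 (mod 41). 289 = 7×40 + 9. So 14^{289} ≡ 14^{9} ≡ 14 (mod 41)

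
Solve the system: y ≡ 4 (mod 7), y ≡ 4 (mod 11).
M = 7 × 11 = 77. M₁ = 11, y₁ ≡ 2 (mod 7). M₂ = 7, y₂ ≡ 8 (mod 11). y = 4×11×2 + 4×7×8 ≡ 4 (mod 77)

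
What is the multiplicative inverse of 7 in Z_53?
38

Using Extended Euclidean Algorithm:
gcd(7, 53) = 1
Bezout coefficients: 7 × -15 + 53 × 2 = 1
So 7 × -15 ≡ 1 (mod 53)
The inverse is -15 mod 53 = 38
Verification: 7 × 38 = 266 = 5 × 53 + 1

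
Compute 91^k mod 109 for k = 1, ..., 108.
g^1, g^2, ..., g^{108} mod 109: {91, 106, 54, 9, 56, 82, 50, 81, 68, 84, 14, 75, 67, 102, 17, 21, 58, 46, 44, 80, 86, 87, 69, 66, 11, 20, 76, 49, 99, 71, 30, 5, 19, 94, 52, 45, 62, 83, 32, 78, 13, 93, 70, 48, 8, 74, 85, 105, 72, 12, 2, 73, 103, 108, 18, 3, 55, 100, 53, 27, 59, 28, 41, 25, 95, 34, 42, 7, 92, 88, 51, 63, 65, 29, 23, 22, 40, 43, 98, 89, 33, 60, 10, 38, 79, 104, 90, 15, 57, 64, 47, 26, 77, 31, 96, 16, 39, 61, 101, 35, 24, 4, 37, 97, 107, 36, 6, 1}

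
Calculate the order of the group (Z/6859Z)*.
6498

Prime factorization: 6859 = 19^3
Using the formula φ(n) = n × Π(1 - 1/p) for each prime factor p:
φ(6859) = 6859 × (1 - 1/19)
φ(6859) = 6498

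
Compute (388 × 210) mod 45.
30

(388 × 210) = 81480
81480 mod 45 = 30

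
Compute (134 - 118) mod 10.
6

(134 - 118) = 16
16 mod 10 = 6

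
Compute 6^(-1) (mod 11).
6^(-1) ≡ 2 (mod 11). Verification: 6 × 2 = 12 ≡ 1 (mod 11)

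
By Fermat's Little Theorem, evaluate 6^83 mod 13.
By Fermat: 6^{12} ≡ 1 (mod 13). 83 = 6×12 + 11. So 6^{83} ≡ 6^{11} ≡ 11 (mod 13)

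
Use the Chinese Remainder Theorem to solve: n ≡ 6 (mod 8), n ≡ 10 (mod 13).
M = 8 × 13 = 104. M₁ = 13, y₁ ≡ 5 (mod 8). M₂ = 8, y₂ ≡ 5 (mod 13). n = 6×13×5 + 10×8×5 ≡ 62 (mod 104)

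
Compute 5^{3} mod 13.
8

Using successive squaring:
Binary expansion of 3: 11
Powers of 5 mod 13 (each is the square of the previous):
  5^1 ≡ 5 (mod 13)
  5^2 ≡ 5² = 25 ≡ 12 (mod 13)
3 = 2 + 1, so 5^3 = 5^2 × 5^1 ≡ 12 × 5 (mod 13)
Multiplying step by step:
  12 × 5 = 60 ≡ 8 (mod 13)
Result: 5^3 ≡ 8 (mod 13)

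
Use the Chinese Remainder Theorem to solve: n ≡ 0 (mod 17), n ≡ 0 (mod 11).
0

Using the Chinese Remainder Theorem:
M = product of moduli = 187
For equation 1: M_1 = 11, 11 ≡ 11 (mod 17), inverse of 11 mod 17 is 14 (check: 11 × 14 = 154 ≡ 1 (mod 17))
For equation 2: M_2 = 17, 17 ≡ 6 (mod 11), inverse of 17 mod 11 is 2 (check: 6 × 2 = 12 ≡ 1 (mod 11))
Combine: n ≡ Σ r_i×M_i×(M_i⁻¹ mod m_i) = 0×11×14 + 0×17×2 = 0 + 0 = 0
0 mod 187 = 0
n ≡ 0 (mod 187)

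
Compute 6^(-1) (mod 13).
6^(-1) ≡ 11 (mod 13). Verification: 6 × 11 = 66 ≡ 1 (mod 13)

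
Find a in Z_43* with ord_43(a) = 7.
4 has order 7 mod 43 since 4^{7} ≡ 1 (mod 43) and no smaller power works.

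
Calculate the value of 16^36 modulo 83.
Using repeated squaring. 36 = 32 + 4 (binary 100100). Repeated squaring mod 83: 16^1 ≡ 16; 16^2 ≡ 16² = 256 ≡ 7; 16^4 ≡ 7² = 49 ≡ 49; 16^8 ≡ 49² = 2401 ≡ 77; 16^16 ≡ 77² = 5929 ≡ 36; 16^32 ≡ 36² = 1296 ≡ 51. Multiply: 16^36 = 16^32 × 16^4 ≡ 51 × 49 (mod 83): 51 × 49 = 2499 ≡ 9. So 16^36 ≡ 9 (mod 83).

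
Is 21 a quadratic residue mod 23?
By Euler's criterion: 21^{11} ≡ 22 (mod 23). Since this equals -1 (≡ 22), 21 is not a QR.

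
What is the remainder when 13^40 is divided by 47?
Using repeated squaring. 40 = 32 + 8 (binary 101000). Repeated squaring mod 47: 13^1 ≡ 13; 13^2 ≡ 13² = 169 ≡ 28; 13^4 ≡ 28² = 784 ≡ 32; 13^8 ≡ 32² = 1024 ≡ 37; 13^16 ≡ 37² = 1369 ≡ 6; 13^32 ≡ 6² = 36 ≡ 36. Multiply: 13^40 = 13^32 × 13^8 ≡ 36 × 37 (mod 47): 36 × 37 = 1332 ≡ 16. So 13^40 ≡ 16 (mod 47).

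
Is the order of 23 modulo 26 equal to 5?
No, the actual order is 6, not 5.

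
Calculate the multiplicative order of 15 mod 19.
Powers of 15 mod 19: 15^1≡15, 15^2≡16, 15^3≡12, 15^4≡9, 15^5≡2, 15^6≡11, 15^7≡13, 15^8≡5, 15^9≡18, 15^10≡4, 15^11≡3, 15^12≡7, 15^13≡10, 15^14≡17, 15^15≡8, 15^16≡6, 15^17≡14, 15^18≡1. Order = 18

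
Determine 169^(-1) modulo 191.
169^(-1) ≡ 26 (mod 191). Verification: 169 × 26 = 4394 ≡ 1 (mod 191)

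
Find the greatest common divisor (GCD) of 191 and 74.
1

Using the Euclidean algorithm:
191 = 2 × 74 + 43
74 = 1 × 43 + 31
43 = 1 × 31 + 12
31 = 2 × 12 + 7
12 = 1 × 7 + 5
7 = 1 × 5 + 2
5 = 2 × 2 + 1
2 = 2 × 1 + 0

GCD(191, 74) = 1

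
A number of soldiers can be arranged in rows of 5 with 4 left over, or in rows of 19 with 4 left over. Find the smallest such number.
M = 5 × 19 = 95. M₁ = 19, y₁ ≡ 4 (mod 5). M₂ = 5, y₂ ≡ 4 (mod 19). k = 4×19×4 + 4×5×4 ≡ 4 (mod 95). The smallest positive such number is 4.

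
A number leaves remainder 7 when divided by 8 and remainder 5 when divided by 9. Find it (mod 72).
M = 8 × 9 = 72. M₁ = 9, y₁ ≡ 1 (mod 8). M₂ = 8, y₂ ≡ 8 (mod 9). z = 7×9×1 + 5×8×8 ≡ 23 (mod 72)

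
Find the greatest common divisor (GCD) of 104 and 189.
1

Using the Euclidean algorithm:
104 = 0 × 189 + 104
189 = 1 × 104 + 85
104 = 1 × 85 + 19
85 = 4 × 19 + 9
19 = 2 × 9 + 1
9 = 9 × 1 + 0

GCD(104, 189) = 1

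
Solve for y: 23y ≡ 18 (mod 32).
30

Since gcd(23, 32) = 1 divides 18, a solution exists.
Multiply both sides by the inverse of 23 mod 32:
  23^(-1) mod 32 = 7
  x ≡ 7 × 18 ≡ 126 ≡ 30 (mod 32)
Verification: 23 × 30 = 690 = 21 × 32 + 18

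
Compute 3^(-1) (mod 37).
3^(-1) ≡ 25 (mod 37). Verification: 3 × 25 = 75 ≡ 1 (mod 37)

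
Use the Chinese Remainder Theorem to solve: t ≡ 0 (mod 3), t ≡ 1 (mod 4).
M = 3 × 4 = 12. M₁ = 4, y₁ ≡ 1 (mod 3). M₂ = 3, y₂ ≡ 3 (mod 4). t = 0×4×1 + 1×3×3 ≡ 9 (mod 12)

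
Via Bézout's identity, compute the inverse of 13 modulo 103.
Extended GCD: 13(8) + 103(-1) = 1. So 13^(-1) ≡ 8 ≡ 8 (mod 103). Verify: 13 × 8 = 104 ≡ 1 (mod 103)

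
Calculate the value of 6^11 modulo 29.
Using repeated squaring. 11 = 8 + 2 + 1 (binary 1011). Repeated squaring mod 29: 6^1 ≡ 6; 6^2 ≡ 6² = 36 ≡ 7; 6^4 ≡ 7² = 49 ≡ 20; 6^8 ≡ 20² = 400 ≡ 23. Multiply: 6^11 = 6^8 × 6^2 × 6^1 ≡ 23 × 7 × 6 (mod 29): 23 × 7 = 161 ≡ 16; 16 × 6 = 96 ≡ 9. So 6^11 ≡ 9 (mod 29).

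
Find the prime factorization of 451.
11 × 41

Divide by primes starting from smallest:
451 ÷ 11 = 41
41 ÷ 41 = 1

451 = 11 × 41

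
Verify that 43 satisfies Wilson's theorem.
(42)! mod 43 = 42. Since this equals -1 (mod 43), Wilson confirms 43 is prime.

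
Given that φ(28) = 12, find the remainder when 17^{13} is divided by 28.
By Euler: 17^{12} ≡ 1 (mod 28) since gcd(17, 28) = 1. 13 = 1×12 + 1. So 17^{13} ≡ 17^{1} ≡ 17 (mod 28)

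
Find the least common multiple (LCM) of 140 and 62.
4340

First find GCD(140, 62) using the Euclidean algorithm:
140 = 2 × 62 + 16
62 = 3 × 16 + 14
16 = 1 × 14 + 2
14 = 7 × 2 + 0
GCD(140, 62) = 2

LCM formula: LCM(a, b) = (a × b) / GCD(a, b)
LCM(140, 62) = (140 × 62) / 2
LCM(140, 62) = 8680 / 2
LCM(140, 62) = 4340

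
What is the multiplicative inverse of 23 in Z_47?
23^(-1) ≡ 45 (mod 47). Verification: 23 × 45 = 1035 ≡ 1 (mod 47)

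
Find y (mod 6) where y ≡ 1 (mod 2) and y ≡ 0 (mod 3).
M = 2 × 3 = 6. M₁ = 3, y₁ ≡ 1 (mod 2). M₂ = 2, y₂ ≡ 2 (mod 3). y = 1×3×1 + 0×2×2 ≡ 3 (mod 6)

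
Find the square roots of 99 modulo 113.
The square roots of 99 mod 113 are 41 and 72. Verify: 41² = 1681 ≡ 99 (mod 113)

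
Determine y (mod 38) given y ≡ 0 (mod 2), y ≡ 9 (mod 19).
28

Using the Chinese Remainder Theorem:
M = product of moduli = 38
For equation 1: M_1 = 19, 19 ≡ 1 (mod 2), inverse of 19 mod 2 is 1 (check: 1 × 1 = 1 ≡ 1 (mod 2))
For equation 2: M_2 = 2, 2 ≡ 2 (mod 19), inverse of 2 mod 19 is 10 (check: 2 × 10 = 20 ≡ 1 (mod 19))
Combine: y ≡ Σ r_i×M_i×(M_i⁻¹ mod m_i) = 0×19×1 + 9×2×10 = 0 + 180 = 180
180 mod 38 = 28
y ≡ 28 (mod 38)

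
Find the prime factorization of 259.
7 × 37

Divide by primes starting from smallest:
259 ÷ 7 = 37
37 ÷ 37 = 1

259 = 7 × 37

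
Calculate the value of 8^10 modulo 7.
8 ≡ 1 (mod 7). 10 = 8 + 2 (binary 1010). Repeated squaring mod 7: 1^1 ≡ 1; 1^2 ≡ 1² = 1 ≡ 1; 1^4 ≡ 1² = 1 ≡ 1; 1^8 ≡ 1² = 1 ≡ 1. Multiply: 8^10 ≡ 1^8 × 1^2 ≡ 1 × 1 (mod 7): 1 × 1 = 1 ≡ 1. So 8^10 ≡ 1 (mod 7).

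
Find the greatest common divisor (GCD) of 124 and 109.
1

Using the Euclidean algorithm:
124 = 1 × 109 + 15
109 = 7 × 15 + 4
15 = 3 × 4 + 3
4 = 1 × 3 + 1
3 = 3 × 1 + 0

GCD(124, 109) = 1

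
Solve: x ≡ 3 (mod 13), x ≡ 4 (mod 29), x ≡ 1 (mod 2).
M = 13 × 29 × 2 = 754. M₁ = 58, y₁ ≡ 11 (mod 13). M₂ = 26, y₂ ≡ 19 (mod 29). M₃ = 377, y₃ ≡ 1 (mod 2). x = 3×58×11 + 4×26×19 + 1×377×1 ≡ 497 (mod 754)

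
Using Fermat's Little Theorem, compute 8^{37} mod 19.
8

By Fermat's Little Theorem, a^(p-1) ≡ 1 (mod p) for prime p and gcd(a, p) = 1
Here p = 19, so 8^18 ≡ 1 (mod 19)
We can reduce the exponent: 37 mod 18 = 1
So 8^37 ≡ 8^1 (mod 19)
Computing: 8^1 mod 19 = 8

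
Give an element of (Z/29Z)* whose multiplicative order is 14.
4 has order 14 mod 29 since 4^{14} ≡ 1 (mod 29) and no smaller power works.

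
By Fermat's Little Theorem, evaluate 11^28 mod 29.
By Fermat's Little Theorem, 11^{28} ≡ 1 (mod 29) since 29 is prime and gcd(11, 29) = 1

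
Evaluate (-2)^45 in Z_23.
Using Fermat: (-2)^{22} ≡ 1 (mod 23). 45 ≡ 1 (mod 22). So (-2)^{45} ≡ (-2)^{1} ≡ 21 (mod 23)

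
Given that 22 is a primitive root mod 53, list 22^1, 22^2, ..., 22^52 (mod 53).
g^1, g^2, ..., g^{52} mod 53: {22, 7, 48, 49, 18, 25, 20, 16, 34, 6, 26, 42, 23, 29, 2, 44, 14, 43, 45, 36, 50, 40, 32, 15, 12, 52, 31, 46, 5, 4, 35, 28, 33, 37, 19, 47, 27, 11, 30, 24, 51, 9, 39, 10, 8, 17, 3, 13, 21, 38, 41, 1}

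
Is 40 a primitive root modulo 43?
No

To verify, check if 40^(42/q) ≢ 1 (mod 43) for each prime divisor q of 42
Divisors of 42 = 42: [1, 2, 3, 6, 7, 14, 21, 42]
  40^(42/2) = 40^21 ≡ 1 (mod 43)
  40^(42/3) = 40^14 ≡ 36 (mod 43)
  40^(42/7) = 40^6 ≡ 41 (mod 43)
Conclusion: 40 is not a primitive root modulo 43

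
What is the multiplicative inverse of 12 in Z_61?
56

Using Extended Euclidean Algorithm:
gcd(12, 61) = 1
Bezout coefficients: 12 × -5 + 61 × 1 = 1
So 12 × -5 ≡ 1 (mod 61)
The inverse is -5 mod 61 = 56
Verification: 12 × 56 = 672 = 11 × 61 + 1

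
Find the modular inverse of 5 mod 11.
5^(-1) ≡ 9 (mod 11). Verification: 5 × 9 = 45 ≡ 1 (mod 11)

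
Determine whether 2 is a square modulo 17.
By Euler's criterion: 2^{8} ≡ 1 (mod 17). Since this equals 1, 2 is a QR.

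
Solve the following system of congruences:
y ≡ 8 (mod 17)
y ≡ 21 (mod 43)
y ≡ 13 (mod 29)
6944

Using the Chinese Remainder Theorem:
M = product of moduli = 21199
For equation 1: M_1 = 1247, 1247 ≡ 6 (mod 17), inverse of 1247 mod 17 is 3 (check: 6 × 3 = 18 ≡ 1 (mod 17))
For equation 2: M_2 = 493, 493 ≡ 20 (mod 43), inverse of 493 mod 43 is 28 (check: 20 × 28 = 560 ≡ 1 (mod 43))
For equation 3: M_3 = 731, 731 ≡ 6 (mod 29), inverse of 731 mod 29 is 5 (check: 6 × 5 = 30 ≡ 1 (mod 29))
Combine: y ≡ Σ r_i×M_i×(M_i⁻¹ mod m_i) = 8×1247×3 + 21×493×28 + 13×731×5 = 29928 + 289884 + 47515 = 367327
367327 mod 21199 = 6944
y ≡ 6944 (mod 21199)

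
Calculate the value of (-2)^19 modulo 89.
Using repeated squaring. (-2) ≡ 87 (mod 89). 19 = 16 + 2 + 1 (binary 10011). Repeated squaring mod 89: 87^1 ≡ 87; 87^2 ≡ 87² = 7569 ≡ 4; 87^4 ≡ 4² = 16 ≡ 16; 87^8 ≡ 16² = 256 ≡ 78; 87^16 ≡ 78² = 6084 ≡ 32. Multiply: (-2)^19 ≡ 87^16 × 87^2 × 87^1 ≡ 32 × 4 × 87 (mod 89): 32 × 4 = 128 ≡ 39; 39 × 87 = 3393 ≡ 11. So (-2)^19 ≡ 11 (mod 89).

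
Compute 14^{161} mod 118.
18

Using successive squaring:
Binary expansion of 161: 10100001
Powers of 14 mod 118 (each is the square of the previous):
  14^1 ≡ 14 (mod 118)
  14^2 ≡ 14² = 196 ≡ 78 (mod 118)
  14^4 ≡ 78² = 6084 ≡ 66 (mod 118)
  14^8 ≡ 66² = 4356 ≡ 108 (mod 118)
  14^16 ≡ 108² = 11664 ≡ 100 (mod 118)
  14^32 ≡ 100² = 10000 ≡ 88 (mod 118)
  14^64 ≡ 88² = 7744 ≡ 74 (mod 118)
  14^128 ≡ 74² = 5476 ≡ 48 (mod 118)
161 = 128 + 32 + 1, so 14^161 = 14^128 × 14^32 × 14^1 ≡ 48 × 88 × 14 (mod 118)
Multiplying step by step:
  48 × 88 = 4224 ≡ 94 (mod 118)
  94 × 14 = 1316 ≡ 18 (mod 118)
Result: 14^161 ≡ 18 (mod 118)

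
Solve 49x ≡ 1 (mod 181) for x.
49^(-1) ≡ 133 (mod 181). Verification: 49 × 133 = 6517 ≡ 1 (mod 181)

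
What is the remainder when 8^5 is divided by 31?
5 = 4 + 1 (binary 101). Repeated squaring mod 31: 8^1 ≡ 8; 8^2 ≡ 8² = 64 ≡ 2; 8^4 ≡ 2² = 4 ≡ 4. Multiply: 8^5 = 8^4 × 8^1 ≡ 4 × 8 (mod 31): 4 × 8 = 32 ≡ 1. So 8^5 ≡ 1 (mod 31).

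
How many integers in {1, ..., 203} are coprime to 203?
168

Prime factorization: 203 = 7 × 29
Using the formula φ(n) = n × Π(1 - 1/p) for each prime factor p:
φ(203) = 203 × (1 - 1/7) × (1 - 1/29)
φ(203) = 168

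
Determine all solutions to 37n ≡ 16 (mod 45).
43

Since gcd(37, 45) = 1 divides 16, a solution exists.
Multiply both sides by the inverse of 37 mod 45:
  37^(-1) mod 45 = 28
  x ≡ 28 × 16 ≡ 448 ≡ 43 (mod 45)
Verification: 37 × 43 = 1591 = 35 × 45 + 16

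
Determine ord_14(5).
Powers of 5 mod 14: 5^1≡5, 5^2≡11, 5^3≡13, 5^4≡9, 5^5≡3, 5^6≡1. Order = 6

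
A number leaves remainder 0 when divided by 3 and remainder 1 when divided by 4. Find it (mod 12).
M = 3 × 4 = 12. M₁ = 4, y₁ ≡ 1 (mod 3). M₂ = 3, y₂ ≡ 3 (mod 4). m = 0×4×1 + 1×3×3 ≡ 9 (mod 12)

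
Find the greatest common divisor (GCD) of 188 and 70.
2

Using the Euclidean algorithm:
188 = 2 × 70 + 48
70 = 1 × 48 + 22
48 = 2 × 22 + 4
22 = 5 × 4 + 2
4 = 2 × 2 + 0

GCD(188, 70) = 2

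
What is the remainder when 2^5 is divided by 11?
5 = 4 + 1 (binary 101). Repeated squaring mod 11: 2^1 ≡ 2; 2^2 ≡ 2² = 4 ≡ 4; 2^4 ≡ 4² = 16 ≡ 5. Multiply: 2^5 = 2^4 × 2^1 ≡ 5 × 2 (mod 11): 5 × 2 = 10 ≡ 10. So 2^5 ≡ 10 (mod 11).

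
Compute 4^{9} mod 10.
4

Using successive squaring:
Binary expansion of 9: 1001
Powers of 4 mod 10 (each is the square of the previous):
  4^1 ≡ 4 (mod 10)
  4^2 ≡ 4² = 16 ≡ 6 (mod 10)
  4^4 ≡ 6² = 36 ≡ 6 (mod 10)
  4^8 ≡ 6² = 36 ≡ 6 (mod 10)
9 = 8 + 1, so 4^9 = 4^8 × 4^1 ≡ 6 × 4 (mod 10)
Multiplying step by step:
  6 × 4 = 24 ≡ 4 (mod 10)
Result: 4^9 ≡ 4 (mod 10)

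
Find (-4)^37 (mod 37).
Using Fermat: (-4)^{36} ≡ 1 (mod 37). 37 ≡ 1 (mod 36). So (-4)^{37} ≡ (-4)^{1} ≡ 33 (mod 37)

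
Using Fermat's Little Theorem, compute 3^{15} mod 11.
1

By Fermat's Little Theorem, a^(p-1) ≡ 1 (mod p) for prime p and gcd(a, p) = 1
Here p = 11, so 3^10 ≡ 1 (mod 11)
We can reduce the exponent: 15 mod 10 = 5
So 3^15 ≡ 3^5 (mod 11)
Computing: 3^5 mod 11 = 1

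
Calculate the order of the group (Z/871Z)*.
792

Prime factorization: 871 = 13 × 67
Using the formula φ(n) = n × Π(1 - 1/p) for each prime factor p:
φ(871) = 871 × (1 - 1/13) × (1 - 1/67)
φ(871) = 792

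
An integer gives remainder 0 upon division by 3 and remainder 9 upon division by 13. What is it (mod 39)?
M = 3 × 13 = 39. M₁ = 13, y₁ ≡ 1 (mod 3). M₂ = 3, y₂ ≡ 9 (mod 13). r = 0×13×1 + 9×3×9 ≡ 9 (mod 39). The smallest positive such number is 9.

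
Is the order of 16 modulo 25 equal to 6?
No, the actual order is 5, not 6.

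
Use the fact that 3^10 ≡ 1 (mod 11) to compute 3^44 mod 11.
By Fermat: 3^{10} ≡ 1 (mod 11). 44 = 4×10 + 4. So 3^{44} ≡ 3^{4} ≡ 4 (mod 11)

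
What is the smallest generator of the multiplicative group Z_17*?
p - 1 = 16 has prime divisors 2. h is a primitive root mod 17 iff h^(16/q) ≢ 1 (mod 17) for each such q.
h = 2: 2^8 ≡ 1 (mod 17); 2^8 ≡ 1, so not a primitive root.
h = 3: 3^8 ≡ 16 (mod 17); none is 1, so 3 has order 16 and is a primitive root.
The smallest primitive root mod 17 is g = 3.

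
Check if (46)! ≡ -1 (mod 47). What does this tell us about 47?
(46)! mod 47 = 46. Since this equals -1 (mod 47), Wilson confirms 47 is prime.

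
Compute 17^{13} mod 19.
16

Using successive squaring:
Binary expansion of 13: 1101
Powers of 17 mod 19 (each is the square of the previous):
  17^1 ≡ 17 (mod 19)
  17^2 ≡ 17² = 289 ≡ 4 (mod 19)
  17^4 ≡ 4² = 16 ≡ 16 (mod 19)
  17^8 ≡ 16² = 256 ≡ 9 (mod 19)
13 = 8 + 4 + 1, so 17^13 = 17^8 × 17^4 × 17^1 ≡ 9 × 16 × 17 (mod 19)
Multiplying step by step:
  9 × 16 = 144 ≡ 11 (mod 19)
  11 × 17 = 187 ≡ 16 (mod 19)
Result: 17^13 ≡ 16 (mod 19)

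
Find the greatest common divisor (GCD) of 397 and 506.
1

Using the Euclidean algorithm:
397 = 0 × 506 + 397
506 = 1 × 397 + 109
397 = 3 × 109 + 70
109 = 1 × 70 + 39
70 = 1 × 39 + 31
39 = 1 × 31 + 8
31 = 3 × 8 + 7
8 = 1 × 7 + 1
7 = 7 × 1 + 0

GCD(397, 506) = 1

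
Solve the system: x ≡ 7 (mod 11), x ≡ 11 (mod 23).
M = 11 × 23 = 253. M₁ = 23, y₁ ≡ 1 (mod 11). M₂ = 11, y₂ ≡ 21 (mod 23). x = 7×23×1 + 11×11×21 ≡ 172 (mod 253)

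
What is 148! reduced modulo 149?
By Wilson's theorem, (148)! ≡ -1 ≡ 148 (mod 149)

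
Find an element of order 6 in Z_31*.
6 has order 6 mod 31 since 6^{6} ≡ 1 (mod 31) and no smaller power works.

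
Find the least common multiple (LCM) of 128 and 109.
13952

First find GCD(128, 109) using the Euclidean algorithm:
128 = 1 × 109 + 19
109 = 5 × 19 + 14
19 = 1 × 14 + 5
14 = 2 × 5 + 4
5 = 1 × 4 + 1
4 = 4 × 1 + 0
GCD(128, 109) = 1

LCM formula: LCM(a, b) = (a × b) / GCD(a, b)
LCM(128, 109) = (128 × 109) / 1
LCM(128, 109) = 13952 / 1
LCM(128, 109) = 13952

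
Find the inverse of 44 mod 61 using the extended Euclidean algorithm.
Extended GCD: 44(-18) + 61(13) = 1. So 44^(-1) ≡ 43 ≡ 43 (mod 61). Verify: 44 × 43 = 1892 ≡ 1 (mod 61)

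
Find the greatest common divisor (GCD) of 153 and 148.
1

Using the Euclidean algorithm:
153 = 1 × 148 + 5
148 = 29 × 5 + 3
5 = 1 × 3 + 2
3 = 1 × 2 + 1
2 = 2 × 1 + 0

GCD(153, 148) = 1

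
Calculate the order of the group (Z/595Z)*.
384

Prime factorization: 595 = 5 × 7 × 17
Using the formula φ(n) = n × Π(1 - 1/p) for each prime factor p:
φ(595) = 595 × (1 - 1/5) × (1 - 1/7) × (1 - 1/17)
φ(595) = 384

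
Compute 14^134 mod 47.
Using Fermat: 14^{46} ≡ 1 (mod 47). 134 ≡ 42 (mod 46). So 14^{134} ≡ 14^{42} ≡ 36 (mod 47)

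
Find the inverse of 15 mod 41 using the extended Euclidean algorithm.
Extended GCD: 15(11) + 41(-4) = 1. So 15^(-1) ≡ 11 ≡ 11 (mod 41). Verify: 15 × 11 = 165 ≡ 1 (mod 41)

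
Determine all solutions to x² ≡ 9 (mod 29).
The square roots of 9 mod 29 are 26 and 3. Verify: 26² = 676 ≡ 9 (mod 29)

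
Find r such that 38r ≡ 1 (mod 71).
38^(-1) ≡ 43 (mod 71). Verification: 38 × 43 = 1634 ≡ 1 (mod 71)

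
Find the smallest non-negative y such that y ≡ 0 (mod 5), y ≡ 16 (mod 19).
35

Using the Chinese Remainder Theorem:
M = product of moduli = 95
For equation 1: M_1 = 19, 19 ≡ 4 (mod 5), inverse of 19 mod 5 is 4 (check: 4 × 4 = 16 ≡ 1 (mod 5))
For equation 2: M_2 = 5, 5 ≡ 5 (mod 19), inverse of 5 mod 19 is 4 (check: 5 × 4 = 20 ≡ 1 (mod 19))
Combine: y ≡ Σ r_i×M_i×(M_i⁻¹ mod m_i) = 0×19×4 + 16×5×4 = 0 + 320 = 320
320 mod 95 = 35
y ≡ 35 (mod 95)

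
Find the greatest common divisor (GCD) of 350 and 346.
2

Using the Euclidean algorithm:
350 = 1 × 346 + 4
346 = 86 × 4 + 2
4 = 2 × 2 + 0

GCD(350, 346) = 2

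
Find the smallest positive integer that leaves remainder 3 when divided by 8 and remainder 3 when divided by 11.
M = 8 × 11 = 88. M₁ = 11, y₁ ≡ 3 (mod 8). M₂ = 8, y₂ ≡ 7 (mod 11). m = 3×11×3 + 3×8×7 ≡ 3 (mod 88). The smallest positive such number is 3.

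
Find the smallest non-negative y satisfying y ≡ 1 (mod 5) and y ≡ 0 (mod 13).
M = 5 × 13 = 65. M₁ = 13, y₁ ≡ 2 (mod 5). M₂ = 5, y₂ ≡ 8 (mod 13). y = 1×13×2 + 0×5×8 ≡ 26 (mod 65)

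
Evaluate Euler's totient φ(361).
342

Prime factorization: 361 = 19^2
Using the formula φ(n) = n × Π(1 - 1/p) for each prime factor p:
φ(361) = 361 × (1 - 1/19)
φ(361) = 342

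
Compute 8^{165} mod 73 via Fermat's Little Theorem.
1

By Fermat's Little Theorem, a^(p-1) ≡ 1 (mod p) for prime p and gcd(a, p) = 1
Here p = 73, so 8^72 ≡ 1 (mod 73)
We can reduce the exponent: 165 mod 72 = 21
So 8^165 ≡ 8^21 (mod 73)
Computing: 8^21 mod 73 = 1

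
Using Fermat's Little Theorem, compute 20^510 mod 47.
By Fermat: 20^{46} ≡ 1 (mod 47). 510 ≡ 4 (mod 46). So 20^{510} ≡ 20^{4} ≡ 12 (mod 47)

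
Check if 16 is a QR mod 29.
By Euler's criterion: 16^{14} ≡ 1 (mod 29). Since this equals 1, 16 is a QR.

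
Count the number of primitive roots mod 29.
Number of primitive roots mod 29 = φ(28) = 12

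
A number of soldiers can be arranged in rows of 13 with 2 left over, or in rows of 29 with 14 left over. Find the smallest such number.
M = 13 × 29 = 377. M₁ = 29, y₁ ≡ 9 (mod 13). M₂ = 13, y₂ ≡ 9 (mod 29). k = 2×29×9 + 14×13×9 ≡ 275 (mod 377). The smallest positive such number is 275.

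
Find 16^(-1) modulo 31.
2

Using Extended Euclidean Algorithm:
gcd(16, 31) = 1
Bezout coefficients: 16 × 2 + 31 × -1 = 1
So 16 × 2 ≡ 1 (mod 31)
The inverse is 2 mod 31 = 2
Verification: 16 × 2 = 32 = 1 × 31 + 1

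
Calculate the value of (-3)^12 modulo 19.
Using repeated squaring. (-3) ≡ 16 (mod 19). 12 = 8 + 4 (binary 1100). Repeated squaring mod 19: 16^1 ≡ 16; 16^2 ≡ 16² = 256 ≡ 9; 16^4 ≡ 9² = 81 ≡ 5; 16^8 ≡ 5² = 25 ≡ 6. Multiply: (-3)^12 ≡ 16^8 × 16^4 ≡ 6 × 5 (mod 19): 6 × 5 = 30 ≡ 11. So (-3)^12 ≡ 11 (mod 19).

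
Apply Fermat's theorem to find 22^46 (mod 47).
By Fermat's Little Theorem, 22^{46} ≡ 1 (mod 47) since 47 is prime and gcd(22, 47) = 1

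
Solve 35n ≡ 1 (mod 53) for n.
50

Using Extended Euclidean Algorithm:
gcd(35, 53) = 1
Bezout coefficients: 35 × -3 + 53 × 2 = 1
So 35 × -3 ≡ 1 (mod 53)
The inverse is -3 mod 53 = 50
Verification: 35 × 50 = 1750 = 33 × 53 + 1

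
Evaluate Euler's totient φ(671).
600

Prime factorization: 671 = 11 × 61
Using the formula φ(n) = n × Π(1 - 1/p) for each prime factor p:
φ(671) = 671 × (1 - 1/11) × (1 - 1/61)
φ(671) = 600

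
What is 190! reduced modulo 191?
By Wilson's theorem, (190)! ≡ -1 ≡ 190 (mod 191)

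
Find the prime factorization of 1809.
3^3 × 67

Divide by primes starting from smallest:
1809 ÷ 3 = 603
603 ÷ 3 = 201
201 ÷ 3 = 67
67 ÷ 67 = 1

1809 = 3^3 × 67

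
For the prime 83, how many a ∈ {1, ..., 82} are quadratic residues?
For prime 83, there are (p-1)/2 = (83-1)/2 = 41 quadratic residues (excluding 0).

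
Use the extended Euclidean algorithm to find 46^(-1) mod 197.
Extended GCD: 46(30) + 197(-7) = 1. So 46^(-1) ≡ 30 ≡ 30 (mod 197). Verify: 46 × 30 = 1380 ≡ 1 (mod 197)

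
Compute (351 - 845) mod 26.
0

(351 - 845) = -494
-494 mod 26 = 0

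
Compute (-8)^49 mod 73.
Using repeated squaring. (-8) ≡ 65 (mod 73). 49 = 32 + 16 + 1 (binary 110001). Repeated squaring mod 73: 65^1 ≡ 65; 65^2 ≡ 65² = 4225 ≡ 64; 65^4 ≡ 64² = 4096 ≡ 8; 65^8 ≡ 8² = 64 ≡ 64; 65^16 ≡ 64² = 4096 ≡ 8; 65^32 ≡ 8² = 64 ≡ 64. Multiply: (-8)^49 ≡ 65^32 × 65^16 × 65^1 ≡ 64 × 8 × 65 (mod 73): 64 × 8 = 512 ≡ 1; 1 × 65 = 65 ≡ 65. So (-8)^49 ≡ 65 (mod 73).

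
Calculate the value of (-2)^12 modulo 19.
Using repeated squaring. (-2) ≡ 17 (mod 19). 12 = 8 + 4 (binary 1100). Repeated squaring mod 19: 17^1 ≡ 17; 17^2 ≡ 17² = 289 ≡ 4; 17^4 ≡ 4² = 16 ≡ 16; 17^8 ≡ 16² = 256 ≡ 9. Multiply: (-2)^12 ≡ 17^8 × 17^4 ≡ 9 × 16 (mod 19): 9 × 16 = 144 ≡ 11. So (-2)^12 ≡ 11 (mod 19).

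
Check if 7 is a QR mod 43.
By Euler's criterion: 7^{21} ≡ 42 (mod 43). Since this equals -1 (≡ 42), 7 is not a QR.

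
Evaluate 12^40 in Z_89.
Using repeated squaring. 40 = 32 + 8 (binary 101000). Repeated squaring mod 89: 12^1 ≡ 12; 12^2 ≡ 12² = 144 ≡ 55; 12^4 ≡ 55² = 3025 ≡ 88; 12^8 ≡ 88² = 7744 ≡ 1; 12^16 ≡ 1² = 1 ≡ 1; 12^32 ≡ 1² = 1 ≡ 1. Multiply: 12^40 = 12^32 × 12^8 ≡ 1 × 1 (mod 89): 1 × 1 = 1 ≡ 1. So 12^40 ≡ 1 (mod 89).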